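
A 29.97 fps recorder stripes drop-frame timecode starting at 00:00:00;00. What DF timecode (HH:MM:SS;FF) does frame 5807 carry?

Each 10-minute DF block holds 10 × 60 × 30 − 9 × 2 = 17982 frames. 5807 ÷ 17982 → 0 full blocks, remainder 5807.
Within the partial block the first minute is 1800 frames and each further minute 1798, so 3 further minute boundaries passed. Total skipped labels = 18 × 0 + 2 × 3 = 6.
Non-drop label index = 5807 + 6 = 5813; at 30 labels/s that is 00:03:13:23, i.e. DF 00:03:13;23.

00:03:13;23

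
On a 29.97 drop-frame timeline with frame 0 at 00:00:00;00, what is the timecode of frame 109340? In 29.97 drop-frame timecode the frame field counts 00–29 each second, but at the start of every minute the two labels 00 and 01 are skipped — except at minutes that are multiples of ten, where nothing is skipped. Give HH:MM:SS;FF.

Ten DF minutes hold 17982 frames, so frame 109340 lies in block 6 (frames 107892–125873) with 1448 frames into that block.
The block's first minute is 1800 frames and the rest 1798 each; 1448 frames reaches minute 0, so 6 × 18 + 0 × 2 = 108 labels have been skipped so far.
Adding those back, label number 109340 + 108 = 109448 at 30 labels/s is 3648 s + 8 f = 1 h 0 min 48 s frame 8, i.e. 01:00:48;08.

01:00:48;08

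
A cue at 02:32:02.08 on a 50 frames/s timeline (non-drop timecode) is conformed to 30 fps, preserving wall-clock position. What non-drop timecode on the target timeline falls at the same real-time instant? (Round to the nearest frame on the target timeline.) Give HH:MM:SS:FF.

02:32:02:05

Source frame index: (2×3600 + 32×60 + 2) × 50 + 8 = 456108.
Real time: 456108 / (50) = 228054/25 s.
Target frame: (228054/25) × (30) = 1368324/5 ≈ 273664.800 → 273665.
At 30 labels/s: frame 273665 → 02:32:02:05.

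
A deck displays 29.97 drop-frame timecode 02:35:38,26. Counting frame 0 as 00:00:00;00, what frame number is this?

As if non-drop at 30 labels/s: (2 × 3600 + 35 × 60 + 38) × 30 + 26 = 280166.
Minute boundaries passed: 155; those not divisible by 10: 155 − 15 = 140; dropped labels = 2 × 140 = 280.
Actual frame index = 280166 − 280 = 279886.

279886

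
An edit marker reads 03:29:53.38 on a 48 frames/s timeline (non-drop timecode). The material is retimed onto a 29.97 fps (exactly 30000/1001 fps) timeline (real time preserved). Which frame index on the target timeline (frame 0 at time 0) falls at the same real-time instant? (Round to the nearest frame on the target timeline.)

frame 377436

Source frame index: (3×3600 + 29×60 + 53) × 48 + 38 = 604502.
Real time: 604502 / (48) = 302251/24 s.
Target frame: (302251/24) × (30000/1001) = 377813750/1001 ≈ 377436.314 → 377436.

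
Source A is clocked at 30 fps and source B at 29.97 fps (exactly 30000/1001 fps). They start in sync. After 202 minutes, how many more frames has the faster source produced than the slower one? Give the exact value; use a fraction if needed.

363600/1001 frames

202 min = 12120 s.
A emits 30 × 12120 = 363600 frames; B emits 30000/1001 × 12120 = 363600000/1001.
Difference = 363600/1001 frames (≈ 363.2368); B is behind A.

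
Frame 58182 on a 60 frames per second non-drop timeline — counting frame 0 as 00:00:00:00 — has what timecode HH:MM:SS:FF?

00:16:09:42

58182 ÷ 60 = 969 full seconds, remainder 42 frames.
969 s = 0 h 16 min 9 s.
Timecode: 00:16:09:42.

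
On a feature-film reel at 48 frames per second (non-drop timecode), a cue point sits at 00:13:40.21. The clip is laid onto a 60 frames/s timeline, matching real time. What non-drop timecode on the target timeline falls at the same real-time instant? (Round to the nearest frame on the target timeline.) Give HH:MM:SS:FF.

00:13:40:26

Source frame index: (0×3600 + 13×60 + 40) × 48 + 21 = 39381.
Real time: 39381 / (48) = 13127/16 s.
Target frame: (13127/16) × (60) = 196905/4 ≈ 49226.250 → 49226.
At 60 labels/s: frame 49226 → 00:13:40:26.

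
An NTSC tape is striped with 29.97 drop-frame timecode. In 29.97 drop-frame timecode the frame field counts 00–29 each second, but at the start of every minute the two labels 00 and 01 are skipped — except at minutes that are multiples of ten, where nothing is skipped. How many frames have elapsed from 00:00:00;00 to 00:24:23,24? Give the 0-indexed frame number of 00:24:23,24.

43870

As if non-drop at 30 labels/s: (0 × 3600 + 24 × 60 + 23) × 30 + 24 = 43914.
Minute boundaries passed: 24; those not divisible by 10: 24 − 2 = 22; dropped labels = 2 × 22 = 44.
Actual frame index = 43914 − 44 = 43870.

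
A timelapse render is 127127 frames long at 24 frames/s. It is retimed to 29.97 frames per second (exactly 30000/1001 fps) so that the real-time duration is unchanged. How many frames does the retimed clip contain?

Target frames = source frames × (target rate / source rate) = 127127 × (30000/1001)/(24) = 127127 × 1250/1001 = 158750.

158750 frames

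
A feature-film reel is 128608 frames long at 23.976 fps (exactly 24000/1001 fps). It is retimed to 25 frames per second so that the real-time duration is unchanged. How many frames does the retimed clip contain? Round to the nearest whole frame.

Frames at target rate = 128608 × (25) / (24000/1001) = 4023019/30 ≈ 134100.633.
Nearest whole frame: 134101.

134101 frames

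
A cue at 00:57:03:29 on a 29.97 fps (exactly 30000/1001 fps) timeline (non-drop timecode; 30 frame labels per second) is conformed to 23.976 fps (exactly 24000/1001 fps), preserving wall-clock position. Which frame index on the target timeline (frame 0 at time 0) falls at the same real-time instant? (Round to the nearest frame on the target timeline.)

Source frame index: (0×3600 + 57×60 + 3) × 30 + 29 = 102719.
Real time: 102719 / (30000/1001) = 102821719/30000 s.
Target frame: (102821719/30000) × (24000/1001) = 410876/5 ≈ 82175.200 → 82175.

frame 82175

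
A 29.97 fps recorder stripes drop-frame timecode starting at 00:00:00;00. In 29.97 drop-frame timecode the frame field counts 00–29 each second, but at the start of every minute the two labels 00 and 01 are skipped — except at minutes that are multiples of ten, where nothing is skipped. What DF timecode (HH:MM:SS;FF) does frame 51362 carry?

00:28:33;24

Ten DF minutes hold 17982 frames, so frame 51362 lies in block 2 (frames 35964–53945) with 15398 frames into that block.
The block's first minute is 1800 frames and the rest 1798 each; 15398 frames reaches minute 8, so 2 × 18 + 8 × 2 = 52 labels have been skipped so far.
Adding those back, label number 51362 + 52 = 51414 at 30 labels/s is 1713 s + 24 f = 0 h 28 min 33 s frame 24, i.e. 00:28:33;24.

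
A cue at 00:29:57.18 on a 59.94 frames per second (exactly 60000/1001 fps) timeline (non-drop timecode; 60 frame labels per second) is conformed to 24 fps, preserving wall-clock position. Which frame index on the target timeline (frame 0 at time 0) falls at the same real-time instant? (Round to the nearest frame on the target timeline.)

Source frame index: (0×3600 + 29×60 + 57) × 60 + 18 = 107838.
Real time: 107838 / (60000/1001) = 17990973/10000 s.
Target frame: (17990973/10000) × (24) = 53972919/1250 ≈ 43178.335 → 43178.

frame 43178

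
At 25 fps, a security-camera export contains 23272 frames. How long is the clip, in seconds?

930.88 seconds

Running time = 23272 / (25) = 930.88 s.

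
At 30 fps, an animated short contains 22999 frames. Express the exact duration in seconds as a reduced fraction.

Running time = 22999 ÷ (30) = 22999 × 1/30 = 22999/30 s.

22999/30 seconds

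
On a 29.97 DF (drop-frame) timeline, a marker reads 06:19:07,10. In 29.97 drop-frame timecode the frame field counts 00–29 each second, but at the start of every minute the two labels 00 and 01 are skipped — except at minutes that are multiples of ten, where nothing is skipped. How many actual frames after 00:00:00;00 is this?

681736

As if non-drop at 30 labels/s: (6 × 3600 + 19 × 60 + 7) × 30 + 10 = 682420.
Minute boundaries passed: 379; those not divisible by 10: 379 − 37 = 342; dropped labels = 2 × 342 = 684.
Actual frame index = 682420 − 684 = 681736.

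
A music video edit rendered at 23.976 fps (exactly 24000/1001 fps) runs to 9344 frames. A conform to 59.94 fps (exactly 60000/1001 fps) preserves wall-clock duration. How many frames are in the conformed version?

23360 frames

Target frames = source frames × (target rate / source rate) = 9344 × (60000/1001)/(24000/1001) = 9344 × 5/2 = 23360.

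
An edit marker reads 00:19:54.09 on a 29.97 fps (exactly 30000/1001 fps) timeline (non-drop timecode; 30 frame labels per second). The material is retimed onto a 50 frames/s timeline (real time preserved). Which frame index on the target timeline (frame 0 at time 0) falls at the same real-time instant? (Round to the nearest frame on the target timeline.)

Source frame index: (0×3600 + 19×60 + 54) × 30 + 9 = 35829.
Real time: 35829 / (30000/1001) = 11954943/10000 s.
Target frame: (11954943/10000) × (50) = 11954943/200 ≈ 59774.715 → 59775.

frame 59775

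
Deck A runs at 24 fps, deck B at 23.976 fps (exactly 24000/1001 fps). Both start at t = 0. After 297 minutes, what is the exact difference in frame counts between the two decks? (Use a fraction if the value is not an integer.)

297 min = 17820 s.
A emits 24 × 17820 = 427680 frames; B emits 24000/1001 × 17820 = 38880000/91.
Difference = 38880/91 frames (≈ 427.2527); B is behind A.

38880/91 frames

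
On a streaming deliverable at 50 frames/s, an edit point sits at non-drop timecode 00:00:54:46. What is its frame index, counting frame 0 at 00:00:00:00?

2746

Total seconds to the label: (0 × 3600 + 0 × 60 + 54) = 54.
Frame index = 54 × 50 + 46 = 2746.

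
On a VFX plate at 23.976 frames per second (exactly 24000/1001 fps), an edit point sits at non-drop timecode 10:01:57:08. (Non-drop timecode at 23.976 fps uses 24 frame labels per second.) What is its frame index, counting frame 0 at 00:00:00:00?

Total seconds to the label: (10 × 3600 + 1 × 60 + 57) = 36117.
Frame index = 36117 × 24 + 8 = 866816.

866816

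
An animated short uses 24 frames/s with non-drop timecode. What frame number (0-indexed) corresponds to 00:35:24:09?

Total seconds to the label: (0 × 3600 + 35 × 60 + 24) = 2124.
Frame index = 2124 × 24 + 9 = 50985.

frame 50985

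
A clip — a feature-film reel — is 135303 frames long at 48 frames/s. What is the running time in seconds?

2818.8125 seconds

Running time = 135303 / (48) = 2818.8125 s.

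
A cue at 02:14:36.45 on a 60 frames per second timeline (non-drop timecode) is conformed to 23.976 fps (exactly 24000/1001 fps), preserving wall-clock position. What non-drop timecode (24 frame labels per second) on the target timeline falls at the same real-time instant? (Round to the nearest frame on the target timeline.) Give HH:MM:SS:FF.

Source frame index: (2×3600 + 14×60 + 36) × 60 + 45 = 484605.
Real time: 484605 / (60) = 32307/4 s.
Target frame: (32307/4) × (24000/1001) = 17622000/91 ≈ 193648.352 → 193648.
At 24 labels/s: frame 193648 → 02:14:28:16.

02:14:28:16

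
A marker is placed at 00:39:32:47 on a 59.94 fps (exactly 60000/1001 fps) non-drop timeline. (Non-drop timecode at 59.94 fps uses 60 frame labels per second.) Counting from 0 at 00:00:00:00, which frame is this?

Total seconds to the label: (0 × 3600 + 39 × 60 + 32) = 2372.
Frame index = 2372 × 60 + 47 = 142367.

frame 142367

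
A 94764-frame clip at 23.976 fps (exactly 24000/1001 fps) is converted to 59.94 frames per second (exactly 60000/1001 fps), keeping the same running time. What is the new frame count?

236910 frames

Target frames = source frames × (target rate / source rate) = 94764 × (60000/1001)/(24000/1001) = 94764 × 5/2 = 236910.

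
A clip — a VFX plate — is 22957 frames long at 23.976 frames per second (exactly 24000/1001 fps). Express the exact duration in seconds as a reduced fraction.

Running time = 22957 ÷ (24000/1001) = 22957 × 1001/24000 = 22979957/24000 s.

22979957/24000 seconds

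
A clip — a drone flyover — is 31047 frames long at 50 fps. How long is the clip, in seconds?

Running time = 31047 / (50) = 620.94 s.

620.94 seconds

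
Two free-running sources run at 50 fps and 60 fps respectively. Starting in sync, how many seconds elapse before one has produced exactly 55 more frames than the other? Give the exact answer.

The gap grows by |60 − 50| = 10 frames per second.
Time for a 55-frame gap: 55 ÷ (10) = 5.5 s.

5.5 seconds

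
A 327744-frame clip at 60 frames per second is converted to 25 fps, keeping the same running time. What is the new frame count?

136560 frames

Target frames = source frames × (target rate / source rate) = 327744 × (25)/(60) = 327744 × 5/12 = 136560.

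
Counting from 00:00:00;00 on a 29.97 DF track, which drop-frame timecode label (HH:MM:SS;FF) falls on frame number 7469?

Ten DF minutes hold 17982 frames, so frame 7469 lies in block 0 (frames 0–17981) with 7469 frames into that block.
The block's first minute is 1800 frames and the rest 1798 each; 7469 frames reaches minute 4, so 0 × 18 + 4 × 2 = 8 labels have been skipped so far.
Adding those back, label number 7469 + 8 = 7477 at 30 labels/s is 249 s + 7 f = 0 h 4 min 9 s frame 7, i.e. 00:04:09;07.

00:04:09;07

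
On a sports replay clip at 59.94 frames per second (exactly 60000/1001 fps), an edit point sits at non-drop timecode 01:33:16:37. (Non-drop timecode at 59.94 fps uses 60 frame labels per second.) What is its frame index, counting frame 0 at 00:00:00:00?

frame 335797

Total seconds to the label: (1 × 3600 + 33 × 60 + 16) = 5596.
Frame index = 5596 × 60 + 37 = 335797.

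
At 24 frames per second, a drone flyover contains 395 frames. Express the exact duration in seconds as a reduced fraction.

395/24 seconds

Running time = 395 ÷ (24) = 395 × 1/24 = 395/24 s.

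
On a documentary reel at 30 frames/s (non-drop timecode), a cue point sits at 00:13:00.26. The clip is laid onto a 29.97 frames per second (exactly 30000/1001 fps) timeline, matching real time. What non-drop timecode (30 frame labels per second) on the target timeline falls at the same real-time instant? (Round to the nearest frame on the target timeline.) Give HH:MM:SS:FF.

00:13:00:03

Source frame index: (0×3600 + 13×60 + 0) × 30 + 26 = 23426.
Real time: 23426 / (30) = 11713/15 s.
Target frame: (11713/15) × (30000/1001) = 1802000/77 ≈ 23402.597 → 23403.
At 30 labels/s: frame 23403 → 00:13:00:03.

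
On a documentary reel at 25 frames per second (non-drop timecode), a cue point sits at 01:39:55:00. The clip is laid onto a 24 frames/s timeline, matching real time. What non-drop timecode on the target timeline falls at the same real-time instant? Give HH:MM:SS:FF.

01:39:55:00

Source frame index: (1×3600 + 39×60 + 55) × 25 + 0 = 149875.
Real time: 149875 / (25) = 5995 s.
Target frame: (5995) × (24) = 143880.
At 24 labels/s: frame 143880 → 01:39:55:00.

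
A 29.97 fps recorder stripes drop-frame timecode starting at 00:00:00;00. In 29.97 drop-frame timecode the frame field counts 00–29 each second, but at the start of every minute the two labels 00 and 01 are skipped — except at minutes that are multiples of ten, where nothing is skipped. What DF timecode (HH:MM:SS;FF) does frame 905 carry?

Ten DF minutes hold 17982 frames, so frame 905 lies in block 0 (frames 0–17981) with 905 frames into that block.
The block's first minute is 1800 frames and the rest 1798 each; 905 frames reaches minute 0, so 0 × 18 + 0 × 2 = 0 labels have been skipped so far.
Adding those back, label number 905 + 0 = 905 at 30 labels/s is 30 s + 5 f = 0 h 0 min 30 s frame 5, i.e. 00:00:30;05.

00:00:30;05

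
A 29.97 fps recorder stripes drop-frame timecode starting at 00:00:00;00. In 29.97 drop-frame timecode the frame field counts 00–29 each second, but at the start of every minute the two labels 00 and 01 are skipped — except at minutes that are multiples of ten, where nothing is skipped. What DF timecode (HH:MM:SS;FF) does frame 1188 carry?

Each 10-minute DF block holds 10 × 60 × 30 − 9 × 2 = 17982 frames. 1188 ÷ 17982 → 0 full blocks, remainder 1188.
Within the partial block the first minute is 1800 frames and each further minute 1798, so 0 further minute boundaries passed. Total skipped labels = 18 × 0 + 2 × 0 = 0.
Non-drop label index = 1188 + 0 = 1188; at 30 labels/s that is 00:00:39:18, i.e. DF 00:00:39;18.

00:00:39;18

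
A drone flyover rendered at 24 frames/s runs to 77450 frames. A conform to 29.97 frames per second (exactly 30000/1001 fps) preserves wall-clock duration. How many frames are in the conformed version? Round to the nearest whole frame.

Frames at target rate = 77450 × (30000/1001) / (24) = 96812500/1001 ≈ 96715.784.
Nearest whole frame: 96716.

96716 frames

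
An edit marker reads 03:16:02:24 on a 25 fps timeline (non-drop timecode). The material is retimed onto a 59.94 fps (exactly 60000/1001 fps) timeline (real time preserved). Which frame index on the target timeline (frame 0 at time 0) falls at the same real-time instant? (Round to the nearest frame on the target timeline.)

frame 705073

Source frame index: (3×3600 + 16×60 + 2) × 25 + 24 = 294074.
Real time: 294074 / (25) = 294074/25 s.
Target frame: (294074/25) × (60000/1001) = 64161600/91 ≈ 705072.527 → 705073.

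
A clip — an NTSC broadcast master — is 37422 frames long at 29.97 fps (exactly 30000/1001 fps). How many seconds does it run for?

Running time = 37422 / (30000/1001) = 1248.6474 s.

1248.6474 seconds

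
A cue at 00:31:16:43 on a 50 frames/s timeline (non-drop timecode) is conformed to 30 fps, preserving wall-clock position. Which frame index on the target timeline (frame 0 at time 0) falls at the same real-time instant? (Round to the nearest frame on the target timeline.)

Source frame index: (0×3600 + 31×60 + 16) × 50 + 43 = 93843.
Real time: 93843 / (50) = 93843/50 s.
Target frame: (93843/50) × (30) = 281529/5 ≈ 56305.800 → 56306.

frame 56306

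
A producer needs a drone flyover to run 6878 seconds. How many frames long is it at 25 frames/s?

171950 frames

Frames = 6878 × 25 = 171950.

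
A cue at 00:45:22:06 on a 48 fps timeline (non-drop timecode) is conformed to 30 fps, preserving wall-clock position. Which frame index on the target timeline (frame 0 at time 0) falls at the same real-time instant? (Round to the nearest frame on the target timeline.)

Source frame index: (0×3600 + 45×60 + 22) × 48 + 6 = 130662.
Real time: 130662 / (48) = 21777/8 s.
Target frame: (21777/8) × (30) = 326655/4 ≈ 81663.750 → 81664.

frame 81664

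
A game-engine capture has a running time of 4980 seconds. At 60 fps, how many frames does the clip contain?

298800 frames

Frames = 4980 × 60 = 298800.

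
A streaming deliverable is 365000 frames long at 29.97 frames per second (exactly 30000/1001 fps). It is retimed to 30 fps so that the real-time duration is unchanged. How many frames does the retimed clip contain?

Target frames = source frames × (target rate / source rate) = 365000 × (30)/(30000/1001) = 365000 × 1001/1000 = 365365.

365365 frames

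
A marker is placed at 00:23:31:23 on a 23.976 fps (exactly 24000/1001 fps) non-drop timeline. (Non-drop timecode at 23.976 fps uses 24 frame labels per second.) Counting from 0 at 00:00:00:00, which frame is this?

33887

Total seconds to the label: (0 × 3600 + 23 × 60 + 31) = 1411.
Frame index = 1411 × 24 + 23 = 33887.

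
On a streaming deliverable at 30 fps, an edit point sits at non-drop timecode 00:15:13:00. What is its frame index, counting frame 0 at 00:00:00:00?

frame 27390

Total seconds to the label: (0 × 3600 + 15 × 60 + 13) = 913.
Frame index = 913 × 30 + 0 = 27390.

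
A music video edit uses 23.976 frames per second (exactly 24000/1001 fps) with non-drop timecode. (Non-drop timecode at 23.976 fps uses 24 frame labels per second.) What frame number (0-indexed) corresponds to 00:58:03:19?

Total seconds to the label: (0 × 3600 + 58 × 60 + 3) = 3483.
Frame index = 3483 × 24 + 19 = 83611.

83611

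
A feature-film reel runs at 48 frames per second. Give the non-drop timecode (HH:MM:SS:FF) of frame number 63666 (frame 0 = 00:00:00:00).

00:22:06:18

63666 ÷ 48 = 1326 full seconds, remainder 18 frames.
1326 s = 0 h 22 min 6 s.
Timecode: 00:22:06:18.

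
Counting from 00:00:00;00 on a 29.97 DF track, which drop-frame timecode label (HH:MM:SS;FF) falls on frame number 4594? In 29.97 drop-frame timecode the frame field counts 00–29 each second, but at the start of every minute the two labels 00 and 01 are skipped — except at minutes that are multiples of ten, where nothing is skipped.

00:02:33;08

Each 10-minute DF block holds 10 × 60 × 30 − 9 × 2 = 17982 frames. 4594 ÷ 17982 → 0 full blocks, remainder 4594.
Within the partial block the first minute is 1800 frames and each further minute 1798, so 2 further minute boundaries passed. Total skipped labels = 18 × 0 + 2 × 2 = 4.
Non-drop label index = 4594 + 4 = 4598; at 30 labels/s that is 00:02:33:08, i.e. DF 00:02:33;08.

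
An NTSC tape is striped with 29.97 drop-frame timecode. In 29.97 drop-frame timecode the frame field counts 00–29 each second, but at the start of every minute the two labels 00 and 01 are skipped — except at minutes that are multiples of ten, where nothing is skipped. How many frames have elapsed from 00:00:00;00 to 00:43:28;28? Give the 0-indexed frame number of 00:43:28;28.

Complete 10-minute blocks: 4, each 17982 frames → 71928.
Remaining 3 whole minutes in the current block: 1800 + 2 × 1798 = 5396 frames.
Within the current minute: 28 × 30 + 28 − 2 = 866 (labels ;00/;01 skipped at this minute). Total = 71928 + 5396 + 866 = 78190.

78190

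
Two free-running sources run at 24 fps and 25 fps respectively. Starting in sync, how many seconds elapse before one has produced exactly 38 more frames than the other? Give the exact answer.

The gap grows by |25 − 24| = 1 frame per second.
Time for a 38-frame gap: 38 ÷ (1) = 38 s.

38 seconds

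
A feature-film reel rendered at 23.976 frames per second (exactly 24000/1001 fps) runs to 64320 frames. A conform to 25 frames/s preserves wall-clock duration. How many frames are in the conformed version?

Target frames = source frames × (target rate / source rate) = 64320 × (25)/(24000/1001) = 64320 × 1001/960 = 67067.

67067 frames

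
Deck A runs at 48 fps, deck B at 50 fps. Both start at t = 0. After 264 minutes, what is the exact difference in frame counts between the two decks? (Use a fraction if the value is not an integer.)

31680 frames

264 min = 15840 s.
A emits 48 × 15840 = 760320 frames; B emits 50 × 15840 = 792000.
Difference = 31680 frames; B is ahead of A.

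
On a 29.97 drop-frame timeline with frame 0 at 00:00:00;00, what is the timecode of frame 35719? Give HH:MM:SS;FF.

00:19:51;25

Ten DF minutes hold 17982 frames, so frame 35719 lies in block 1 (frames 17982–35963) with 17737 frames into that block.
The block's first minute is 1800 frames and the rest 1798 each; 17737 frames reaches minute 9, so 1 × 18 + 9 × 2 = 36 labels have been skipped so far.
Adding those back, label number 35719 + 36 = 35755 at 30 labels/s is 1191 s + 25 f = 0 h 19 min 51 s frame 25, i.e. 00:19:51;25.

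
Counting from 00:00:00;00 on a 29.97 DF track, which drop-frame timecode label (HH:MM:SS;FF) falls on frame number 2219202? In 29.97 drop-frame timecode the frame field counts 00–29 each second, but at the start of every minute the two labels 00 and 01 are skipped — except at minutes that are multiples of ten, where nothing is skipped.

20:34:07;14

Ten DF minutes hold 17982 frames, so frame 2219202 lies in block 123 (frames 2211786–2229767) with 7416 frames into that block.
The block's first minute is 1800 frames and the rest 1798 each; 7416 frames reaches minute 4, so 123 × 18 + 4 × 2 = 2222 labels have been skipped so far.
Adding those back, label number 2219202 + 2222 = 2221424 at 30 labels/s is 74047 s + 14 f = 20 h 34 min 7 s frame 14, i.e. 20:34:07;14.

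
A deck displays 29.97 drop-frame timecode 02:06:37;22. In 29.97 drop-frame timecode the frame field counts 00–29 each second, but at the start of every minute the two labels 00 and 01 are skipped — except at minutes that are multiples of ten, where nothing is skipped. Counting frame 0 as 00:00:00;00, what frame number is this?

As if non-drop at 30 labels/s: (2 × 3600 + 6 × 60 + 37) × 30 + 22 = 227932.
Minute boundaries passed: 126; those not divisible by 10: 126 − 12 = 114; dropped labels = 2 × 114 = 228.
Actual frame index = 227932 − 228 = 227704.

227704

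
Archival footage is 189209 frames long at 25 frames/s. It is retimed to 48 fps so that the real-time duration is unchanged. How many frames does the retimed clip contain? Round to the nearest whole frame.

363281 frames

Frames at target rate = 189209 × (48) / (25) = 9082032/25 ≈ 363281.280.
Nearest whole frame: 363281.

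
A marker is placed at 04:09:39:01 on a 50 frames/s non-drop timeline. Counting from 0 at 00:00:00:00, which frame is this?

748951

Total seconds to the label: (4 × 3600 + 9 × 60 + 39) = 14979.
Frame index = 14979 × 50 + 1 = 748951.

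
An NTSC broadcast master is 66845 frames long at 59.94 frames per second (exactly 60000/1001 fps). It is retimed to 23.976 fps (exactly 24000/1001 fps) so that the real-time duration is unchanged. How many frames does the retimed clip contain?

26738 frames

Frames at target rate = 66845 × (24000/1001) / (60000/1001) = 26738.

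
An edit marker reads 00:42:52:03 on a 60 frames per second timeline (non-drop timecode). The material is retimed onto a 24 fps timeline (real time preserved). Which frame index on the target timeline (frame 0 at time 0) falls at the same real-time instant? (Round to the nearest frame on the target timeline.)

Source frame index: (0×3600 + 42×60 + 52) × 60 + 3 = 154323.
Real time: 154323 / (60) = 51441/20 s.
Target frame: (51441/20) × (24) = 308646/5 ≈ 61729.200 → 61729.

frame 61729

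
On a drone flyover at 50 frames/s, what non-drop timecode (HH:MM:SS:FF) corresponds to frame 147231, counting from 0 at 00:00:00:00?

00:49:04:31

147231 ÷ 50 = 2944 full seconds, remainder 31 frames.
2944 s = 0 h 49 min 4 s.
Timecode: 00:49:04:31.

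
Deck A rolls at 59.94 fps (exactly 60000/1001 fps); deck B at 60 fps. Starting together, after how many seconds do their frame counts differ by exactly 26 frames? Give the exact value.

13013/30 seconds

The gap grows by |60 − 60000/1001| = 60/1001 frames per second.
Time for a 26-frame gap: 26 ÷ (60/1001) = 13013/30 s.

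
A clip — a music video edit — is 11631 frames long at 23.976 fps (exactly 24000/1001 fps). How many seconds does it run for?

Running time = 11631 / (24000/1001) = 485.109625 s.

485.109625 seconds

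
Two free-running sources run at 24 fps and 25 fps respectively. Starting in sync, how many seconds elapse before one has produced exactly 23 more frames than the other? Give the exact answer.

23 seconds

The gap grows by |25 − 24| = 1 frame per second.
Time for a 23-frame gap: 23 ÷ (1) = 23 s.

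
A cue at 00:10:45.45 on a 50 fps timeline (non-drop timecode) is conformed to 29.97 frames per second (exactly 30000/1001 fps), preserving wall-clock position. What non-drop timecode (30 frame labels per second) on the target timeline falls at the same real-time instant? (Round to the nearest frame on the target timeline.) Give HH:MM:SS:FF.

Source frame index: (0×3600 + 10×60 + 45) × 50 + 45 = 32295.
Real time: 32295 / (50) = 6459/10 s.
Target frame: (6459/10) × (30000/1001) = 19377000/1001 ≈ 19357.642 → 19358.
At 30 labels/s: frame 19358 → 00:10:45:08.

00:10:45:08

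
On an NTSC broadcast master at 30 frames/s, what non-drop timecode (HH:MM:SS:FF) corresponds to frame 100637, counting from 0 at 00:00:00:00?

100637 ÷ 30 = 3354 full seconds, remainder 17 frames.
3354 s = 0 h 55 min 54 s.
Timecode: 00:55:54:17.

00:55:54:17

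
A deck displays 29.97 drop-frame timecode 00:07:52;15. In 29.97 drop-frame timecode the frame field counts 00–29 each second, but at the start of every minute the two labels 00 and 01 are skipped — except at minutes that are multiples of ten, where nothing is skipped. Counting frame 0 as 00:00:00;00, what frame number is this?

Complete 10-minute blocks: 0, each 17982 frames → 0.
Remaining 7 whole minutes in the current block: 1800 + 6 × 1798 = 12588 frames.
Within the current minute: 52 × 30 + 15 − 2 = 1573 (labels ;00/;01 skipped at this minute). Total = 0 + 12588 + 1573 = 14161.

14161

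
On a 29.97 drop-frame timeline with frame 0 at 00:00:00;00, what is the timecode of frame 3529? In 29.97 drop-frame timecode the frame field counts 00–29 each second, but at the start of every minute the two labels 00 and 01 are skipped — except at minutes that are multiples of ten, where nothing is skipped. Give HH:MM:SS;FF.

Ten DF minutes hold 17982 frames, so frame 3529 lies in block 0 (frames 0–17981) with 3529 frames into that block.
The block's first minute is 1800 frames and the rest 1798 each; 3529 frames reaches minute 1, so 0 × 18 + 1 × 2 = 2 labels have been skipped so far.
Adding those back, label number 3529 + 2 = 3531 at 30 labels/s is 117 s + 21 f = 0 h 1 min 57 s frame 21, i.e. 00:01:57;21.

00:01:57;21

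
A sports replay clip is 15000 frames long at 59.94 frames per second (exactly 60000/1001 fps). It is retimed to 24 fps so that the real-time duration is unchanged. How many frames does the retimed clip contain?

6006 frames

Target frames = source frames × (target rate / source rate) = 15000 × (24)/(60000/1001) = 15000 × 1001/2500 = 6006.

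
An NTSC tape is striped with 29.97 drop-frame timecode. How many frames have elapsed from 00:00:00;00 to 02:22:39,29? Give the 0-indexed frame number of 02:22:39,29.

As if non-drop at 30 labels/s: (2 × 3600 + 22 × 60 + 39) × 30 + 29 = 256799.
Minute boundaries passed: 142; those not divisible by 10: 142 − 14 = 128; dropped labels = 2 × 128 = 256.
Actual frame index = 256799 − 256 = 256543.

256543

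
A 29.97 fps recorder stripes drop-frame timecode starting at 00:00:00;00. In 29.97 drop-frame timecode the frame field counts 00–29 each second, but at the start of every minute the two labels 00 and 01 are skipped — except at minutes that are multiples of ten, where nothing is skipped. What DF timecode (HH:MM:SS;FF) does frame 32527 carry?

00:18:05;11

Ten DF minutes hold 17982 frames, so frame 32527 lies in block 1 (frames 17982–35963) with 14545 frames into that block.
The block's first minute is 1800 frames and the rest 1798 each; 14545 frames reaches minute 8, so 1 × 18 + 8 × 2 = 34 labels have been skipped so far.
Adding those back, label number 32527 + 34 = 32561 at 30 labels/s is 1085 s + 11 f = 0 h 18 min 5 s frame 11, i.e. 00:18:05;11.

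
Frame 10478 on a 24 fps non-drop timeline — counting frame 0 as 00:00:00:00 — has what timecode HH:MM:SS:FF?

00:07:16:14

10478 ÷ 24 = 436 full seconds, remainder 14 frames.
436 s = 0 h 7 min 16 s.
Timecode: 00:07:16:14.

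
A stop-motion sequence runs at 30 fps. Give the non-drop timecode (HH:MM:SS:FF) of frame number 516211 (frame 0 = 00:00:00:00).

516211 ÷ 30 = 17207 full seconds, remainder 1 frame.
17207 s = 4 h 46 min 47 s.
Timecode: 04:46:47:01.

04:46:47:01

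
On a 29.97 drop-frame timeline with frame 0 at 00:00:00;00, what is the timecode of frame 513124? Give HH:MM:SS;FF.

Ten DF minutes hold 17982 frames, so frame 513124 lies in block 28 (frames 503496–521477) with 9628 frames into that block.
The block's first minute is 1800 frames and the rest 1798 each; 9628 frames reaches minute 5, so 28 × 18 + 5 × 2 = 514 labels have been skipped so far.
Adding those back, label number 513124 + 514 = 513638 at 30 labels/s is 17121 s + 8 f = 4 h 45 min 21 s frame 8, i.e. 04:45:21;08.

04:45:21;08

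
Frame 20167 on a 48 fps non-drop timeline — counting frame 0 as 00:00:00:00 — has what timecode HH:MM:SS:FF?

20167 ÷ 48 = 420 full seconds, remainder 7 frames.
420 s = 0 h 7 min 0 s.
Timecode: 00:07:00:07.

00:07:00:07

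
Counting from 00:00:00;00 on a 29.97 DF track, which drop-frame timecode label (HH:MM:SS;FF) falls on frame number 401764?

Ten DF minutes hold 17982 frames, so frame 401764 lies in block 22 (frames 395604–413585) with 6160 frames into that block.
The block's first minute is 1800 frames and the rest 1798 each; 6160 frames reaches minute 3, so 22 × 18 + 3 × 2 = 402 labels have been skipped so far.
Adding those back, label number 401764 + 402 = 402166 at 30 labels/s is 13405 s + 16 f = 3 h 43 min 25 s frame 16, i.e. 03:43:25;16.

03:43:25;16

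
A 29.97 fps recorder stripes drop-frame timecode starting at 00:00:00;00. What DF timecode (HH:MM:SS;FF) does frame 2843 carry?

00:01:34;25

Ten DF minutes hold 17982 frames, so frame 2843 lies in block 0 (frames 0–17981) with 2843 frames into that block.
The block's first minute is 1800 frames and the rest 1798 each; 2843 frames reaches minute 1, so 0 × 18 + 1 × 2 = 2 labels have been skipped so far.
Adding those back, label number 2843 + 2 = 2845 at 30 labels/s is 94 s + 25 f = 0 h 1 min 34 s frame 25, i.e. 00:01:34;25.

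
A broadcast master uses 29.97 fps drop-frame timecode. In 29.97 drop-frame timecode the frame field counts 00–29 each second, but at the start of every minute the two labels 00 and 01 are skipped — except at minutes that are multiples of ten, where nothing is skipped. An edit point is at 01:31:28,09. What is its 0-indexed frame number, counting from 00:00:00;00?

As if non-drop at 30 labels/s: (1 × 3600 + 31 × 60 + 28) × 30 + 9 = 164649.
Minute boundaries passed: 91; those not divisible by 10: 91 − 9 = 82; dropped labels = 2 × 82 = 164.
Actual frame index = 164649 − 164 = 164485.

164485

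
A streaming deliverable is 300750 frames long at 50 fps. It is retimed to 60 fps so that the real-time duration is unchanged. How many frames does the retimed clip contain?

Target frames = source frames × (target rate / source rate) = 300750 × (60)/(50) = 300750 × 6/5 = 360900.

360900 frames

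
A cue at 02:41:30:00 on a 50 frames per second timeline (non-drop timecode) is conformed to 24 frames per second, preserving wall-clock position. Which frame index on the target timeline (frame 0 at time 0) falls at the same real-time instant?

Source frame index: (2×3600 + 41×60 + 30) × 50 + 0 = 484500.
Real time: 484500 / (50) = 9690 s.
Target frame: (9690) × (24) = 232560.

frame 232560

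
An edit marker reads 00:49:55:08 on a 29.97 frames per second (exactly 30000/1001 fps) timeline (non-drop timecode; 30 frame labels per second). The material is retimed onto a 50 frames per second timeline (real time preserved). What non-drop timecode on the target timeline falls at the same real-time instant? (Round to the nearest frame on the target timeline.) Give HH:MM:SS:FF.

Source frame index: (0×3600 + 49×60 + 55) × 30 + 8 = 89858.
Real time: 89858 / (30000/1001) = 44973929/15000 s.
Target frame: (44973929/15000) × (50) = 44973929/300 ≈ 149913.097 → 149913.
At 50 labels/s: frame 149913 → 00:49:58:13.

00:49:58:13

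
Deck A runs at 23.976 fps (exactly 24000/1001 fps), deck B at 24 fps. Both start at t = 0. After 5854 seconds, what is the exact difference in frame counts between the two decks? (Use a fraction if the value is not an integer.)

A emits 24000/1001 × 5854 = 140496000/1001 frames; B emits 24 × 5854 = 140496.
Difference = 140496/1001 frames (≈ 140.3556); B is ahead of A.

140496/1001 frames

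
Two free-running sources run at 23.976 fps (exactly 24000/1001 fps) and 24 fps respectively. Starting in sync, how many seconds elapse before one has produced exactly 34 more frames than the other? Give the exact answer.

The gap grows by |24 − 24000/1001| = 24/1001 frames per second.
Time for a 34-frame gap: 34 ÷ (24/1001) = 17017/12 s.

17017/12 seconds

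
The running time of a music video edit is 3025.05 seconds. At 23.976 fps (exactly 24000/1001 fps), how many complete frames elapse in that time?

Frames = 3025.05 × 24000/1001 = 10371600/143 ≈ 72528.6713.
Complete frames: 72528.

72528 frames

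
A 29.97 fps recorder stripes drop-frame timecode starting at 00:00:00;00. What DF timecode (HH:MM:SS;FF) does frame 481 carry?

Ten DF minutes hold 17982 frames, so frame 481 lies in block 0 (frames 0–17981) with 481 frames into that block.
The block's first minute is 1800 frames and the rest 1798 each; 481 frames reaches minute 0, so 0 × 18 + 0 × 2 = 0 labels have been skipped so far.
Adding those back, label number 481 + 0 = 481 at 30 labels/s is 16 s + 1 f = 0 h 0 min 16 s frame 1, i.e. 00:00:16;01.

00:00:16;01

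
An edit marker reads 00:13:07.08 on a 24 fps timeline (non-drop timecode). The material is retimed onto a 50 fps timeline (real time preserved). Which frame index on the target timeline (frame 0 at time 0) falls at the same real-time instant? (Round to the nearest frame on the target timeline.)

frame 39367

Source frame index: (0×3600 + 13×60 + 7) × 24 + 8 = 18896.
Real time: 18896 / (24) = 2362/3 s.
Target frame: (2362/3) × (50) = 118100/3 ≈ 39366.667 → 39367.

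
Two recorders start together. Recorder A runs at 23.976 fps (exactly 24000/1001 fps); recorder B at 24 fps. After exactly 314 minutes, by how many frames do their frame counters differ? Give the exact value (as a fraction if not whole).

452160/1001 frames

314 min = 18840 s.
A emits 24000/1001 × 18840 = 452160000/1001 frames; B emits 24 × 18840 = 452160.
Difference = 452160/1001 frames (≈ 451.7083); B is ahead of A.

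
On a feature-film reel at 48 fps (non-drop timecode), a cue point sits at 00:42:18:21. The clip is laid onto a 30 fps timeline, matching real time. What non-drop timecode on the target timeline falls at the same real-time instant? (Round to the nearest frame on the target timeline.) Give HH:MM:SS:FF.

Source frame index: (0×3600 + 42×60 + 18) × 48 + 21 = 121845.
Real time: 121845 / (48) = 40615/16 s.
Target frame: (40615/16) × (30) = 609225/8 ≈ 76153.125 → 76153.
At 30 labels/s: frame 76153 → 00:42:18:13.

00:42:18:13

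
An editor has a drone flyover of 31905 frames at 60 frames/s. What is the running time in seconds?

531.75 seconds

Running time = 31905 / (60) = 531.75 s.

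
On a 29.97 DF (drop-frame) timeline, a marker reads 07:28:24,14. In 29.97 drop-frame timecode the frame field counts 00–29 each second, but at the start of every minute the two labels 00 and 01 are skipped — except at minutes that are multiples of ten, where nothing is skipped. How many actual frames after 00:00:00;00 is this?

As if non-drop at 30 labels/s: (7 × 3600 + 28 × 60 + 24) × 30 + 14 = 807134.
Minute boundaries passed: 448; those not divisible by 10: 448 − 44 = 404; dropped labels = 2 × 404 = 808.
Actual frame index = 807134 − 808 = 806326.

806326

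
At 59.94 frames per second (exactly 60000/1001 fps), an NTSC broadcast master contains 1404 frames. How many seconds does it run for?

Running time = 1404 / (60000/1001) = 23.4234 s.

23.4234 seconds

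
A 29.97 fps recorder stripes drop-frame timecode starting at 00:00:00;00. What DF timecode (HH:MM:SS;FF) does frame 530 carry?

00:00:17;20

Ten DF minutes hold 17982 frames, so frame 530 lies in block 0 (frames 0–17981) with 530 frames into that block.
The block's first minute is 1800 frames and the rest 1798 each; 530 frames reaches minute 0, so 0 × 18 + 0 × 2 = 0 labels have been skipped so far.
Adding those back, label number 530 + 0 = 530 at 30 labels/s is 17 s + 20 f = 0 h 0 min 17 s frame 20, i.e. 00:00:17;20.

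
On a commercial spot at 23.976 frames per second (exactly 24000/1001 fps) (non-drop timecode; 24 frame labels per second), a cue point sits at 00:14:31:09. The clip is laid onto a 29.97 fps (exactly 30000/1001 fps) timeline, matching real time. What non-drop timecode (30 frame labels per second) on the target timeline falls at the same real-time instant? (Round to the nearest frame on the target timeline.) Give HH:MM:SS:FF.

Source frame index: (0×3600 + 14×60 + 31) × 24 + 9 = 20913.
Real time: 20913 / (24000/1001) = 6977971/8000 s.
Target frame: (6977971/8000) × (30000/1001) = 104565/4 ≈ 26141.250 → 26141.
At 30 labels/s: frame 26141 → 00:14:31:11.

00:14:31:11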